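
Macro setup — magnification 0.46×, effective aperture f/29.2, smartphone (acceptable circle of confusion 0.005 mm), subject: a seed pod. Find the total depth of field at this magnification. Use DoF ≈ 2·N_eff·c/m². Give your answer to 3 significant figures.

1.38 mm

At magnification m, DoF ≈ 2·N_eff·c/m² = 2 × 29.2 × 0.005 / 0.46² = 0.292 / 0.2116 ≈ 1.38 mm.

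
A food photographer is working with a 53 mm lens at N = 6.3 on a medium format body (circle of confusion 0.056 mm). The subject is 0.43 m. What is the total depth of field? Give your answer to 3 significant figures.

Hyperfocal distance H = f²/(N·c) + f = 53²/(6.3 × 0.056) + 53 = 2809/0.3528 + 53 ≈ 8015.0 mm ≈ 8.015 m.
Near limit Dn = s·(H − f)/(H + s − 2f) = 430 × (8015.0 − 53) / (8015.0 + 430 − 2 × 53) = 430 × 7962.0 / 8339.0 ≈ 410.560 mm.
Far limit Df = s·(H − f)/(H − s) = 430 × (8015.0 − 53) / (8015.0 − 430) = 430 × 7962.0 / 7585.0 ≈ 451.372 mm.
Depth of field = Df − Dn = 451.372 − 410.560 ≈ 40.812 mm.

40.8 mm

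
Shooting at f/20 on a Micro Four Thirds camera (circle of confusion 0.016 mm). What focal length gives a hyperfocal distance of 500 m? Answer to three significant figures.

From H = f²/(N·c) + f, with f ≪ H: f ≈ √(H·N·c) = √(500000 × 20 × 0.016) = √160000 ≈ 400.0 mm.
The +f correction barely moves this — solving exactly, f² + N·c·f − N·c·H = 0 ⇒ f = (−N·c + √((N·c)² + 4·N·c·H))/2 = (−0.32 + √640000)/2 ≈ 399.84 mm, so f ≈ 400 mm.

400 mm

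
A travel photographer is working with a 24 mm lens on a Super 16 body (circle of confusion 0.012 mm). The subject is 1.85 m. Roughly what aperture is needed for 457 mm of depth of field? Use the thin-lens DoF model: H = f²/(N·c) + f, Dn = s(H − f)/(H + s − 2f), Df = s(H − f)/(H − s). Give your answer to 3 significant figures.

f/3.20

Write h = H − f = f²/(N·c). The thin-lens limits are Dn = s·h/(h + (s−f)) and Df = s·h/(h − (s−f)), so DoF = Df − Dn = 2·s·(s−f)·h / (h² − (s−f)²).
That is a quadratic in h: DoF·h² − 2·s·(s−f)·h − DoF·(s−f)² = 0 ⇒ h = (s−f)·(s + √(s² + DoF²)) / DoF = 1826 × (1850 + √(1850² + 457²)) / 457 = 1826 × (1850 + 1905.61) / 457 ≈ 15006 mm.
Then N = f²/(c·h) = 24² / (0.012 × 15006) = 576 / 180.07 ≈ 3.20.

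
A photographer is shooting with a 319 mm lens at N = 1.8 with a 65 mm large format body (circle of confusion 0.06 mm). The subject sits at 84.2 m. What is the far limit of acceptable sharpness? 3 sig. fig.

Hyperfocal distance H = f²/(N·c) + f = 319²/(1.8 × 0.06) + 319 = 101761/0.108 + 319 ≈ 942550.5 mm ≈ 942.6 m.
Far limit Df = s·(H − f)/(H − s) = 84200 × (942550.5 − 319) / (942550.5 − 84200) = 84200 × 942231.5 / 858350.5 ≈ 92428 mm ≈ 92.4 m.

92.4 m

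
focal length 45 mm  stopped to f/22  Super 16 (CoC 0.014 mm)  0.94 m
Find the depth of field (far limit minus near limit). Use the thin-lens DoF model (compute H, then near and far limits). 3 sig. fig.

Hyperfocal distance H = f²/(N·c) + f = 45²/(22 × 0.014) + 45 = 2025/0.308 + 45 ≈ 6619.7 mm ≈ 6.620 m.
Near limit Dn = s·(H − f)/(H + s − 2f) = 940 × (6619.7 − 45) / (6619.7 + 940 − 2 × 45) = 940 × 6574.7 / 7469.7 ≈ 827.37 mm.
Far limit Df = s·(H − f)/(H − s) = 940 × (6619.7 − 45) / (6619.7 − 940) = 940 × 6574.7 / 5679.7 ≈ 1088.12 mm.
Depth of field = Df − Dn = 1088.12 − 827.37 ≈ 260.75 mm.

261 mm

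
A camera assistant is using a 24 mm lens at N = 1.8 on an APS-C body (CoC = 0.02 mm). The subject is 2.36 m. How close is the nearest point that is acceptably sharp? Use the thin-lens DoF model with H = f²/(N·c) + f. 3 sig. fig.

Hyperfocal distance H = f²/(N·c) + f = 24²/(1.8 × 0.02) + 24 = 576/0.036 + 24 ≈ 16024.0 mm ≈ 16.02 m.
Near limit Dn = s·(H − f)/(H + s − 2f) = 2360 × (16024.0 − 24) / (16024.0 + 2360 − 2 × 24) = 2360 × 16000.0 / 18336.0 ≈ 2059.3 mm ≈ 2.06 m.

2.06 m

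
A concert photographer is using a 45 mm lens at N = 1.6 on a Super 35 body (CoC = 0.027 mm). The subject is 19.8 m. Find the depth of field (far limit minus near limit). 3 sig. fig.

Hyperfocal distance H = f²/(N·c) + f = 45²/(1.6 × 0.027) + 45 = 2025/0.0432 + 45 ≈ 46920.0 mm ≈ 46.92 m.
Near limit Dn = s·(H − f)/(H + s − 2f) = 19800 × (46920.0 − 45) / (46920.0 + 19800 − 2 × 45) = 19800 × 46875.0 / 66630.0 ≈ 13930 mm.
Far limit Df = s·(H − f)/(H − s) = 19800 × (46920.0 − 45) / (46920.0 − 19800) = 19800 × 46875.0 / 27120.0 ≈ 34223 mm.
Depth of field = Df − Dn = 34223 − 13930 ≈ 20293 mm ≈ 20.3 m.

20.3 m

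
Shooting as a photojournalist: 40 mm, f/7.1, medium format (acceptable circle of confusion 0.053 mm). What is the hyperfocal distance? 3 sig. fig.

Hyperfocal distance H = f²/(N·c) + f = 40²/(7.1 × 0.053) + 40 = 1600/0.3763 + 40 ≈ 4291.9 mm ≈ 4.29 m.

4.29 m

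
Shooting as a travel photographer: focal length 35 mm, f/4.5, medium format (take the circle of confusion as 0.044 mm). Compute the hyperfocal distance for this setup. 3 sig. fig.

6.22 m

Hyperfocal distance H = f²/(N·c) + f = 35²/(4.5 × 0.044) + 35 = 1225/0.198 + 35 ≈ 6221.9 mm ≈ 6.22 m.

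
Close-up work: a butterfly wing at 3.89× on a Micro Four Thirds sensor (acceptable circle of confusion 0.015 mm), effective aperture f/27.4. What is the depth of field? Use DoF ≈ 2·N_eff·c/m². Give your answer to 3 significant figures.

At magnification m, DoF ≈ 2·N_eff·c/m² = 2 × 27.4 × 0.015 / 3.89² = 0.822 / 15.13 ≈ 0.0543 mm.

0.0543 mm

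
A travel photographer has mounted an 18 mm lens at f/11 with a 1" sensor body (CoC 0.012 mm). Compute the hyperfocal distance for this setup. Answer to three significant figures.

2.47 m

Hyperfocal distance H = f²/(N·c) + f = 18²/(11 × 0.012) + 18 = 324/0.132 + 18 ≈ 2472.5 mm ≈ 2.47 m.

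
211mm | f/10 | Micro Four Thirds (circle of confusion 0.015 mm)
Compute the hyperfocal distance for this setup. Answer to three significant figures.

Hyperfocal distance H = f²/(N·c) + f = 211²/(10 × 0.015) + 211 = 44521/0.15 + 211 ≈ 297017.7 mm ≈ 297 m.

297 m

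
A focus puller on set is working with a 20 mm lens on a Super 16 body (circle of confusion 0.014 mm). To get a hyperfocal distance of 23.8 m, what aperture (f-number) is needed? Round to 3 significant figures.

Rearrange H = f²/(N·c) + f for N: N = f² / ((H − f)·c).
N = 20² / ((23800 − 20) × 0.014) = 400 / 332.9 ≈ 1.20.

f/1.20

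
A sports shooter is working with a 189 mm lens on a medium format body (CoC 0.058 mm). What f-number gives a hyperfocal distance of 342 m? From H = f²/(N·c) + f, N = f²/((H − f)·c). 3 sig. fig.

f/1.80

Rearrange H = f²/(N·c) + f for N: N = f² / ((H − f)·c).
N = 189² / ((342000 − 189) × 0.058) = 35721 / 19825 ≈ 1.80.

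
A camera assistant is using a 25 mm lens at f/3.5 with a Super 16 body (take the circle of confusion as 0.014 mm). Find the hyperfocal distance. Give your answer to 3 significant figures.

Hyperfocal distance H = f²/(N·c) + f = 25²/(3.5 × 0.014) + 25 = 625/0.049 + 25 ≈ 12780.1 mm ≈ 12.8 m.

12.8 m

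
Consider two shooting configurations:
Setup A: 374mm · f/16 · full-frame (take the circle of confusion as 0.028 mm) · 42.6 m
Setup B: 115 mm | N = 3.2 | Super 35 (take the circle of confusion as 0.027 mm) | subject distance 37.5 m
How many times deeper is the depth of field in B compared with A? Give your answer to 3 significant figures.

1.66

Setup A: H = 374²/(16×0.028) + 374 ≈ 312597.2 mm; DoF = Df − Dn = 49262 − 37525 ≈ 11737 mm.
Setup B: H = 115²/(3.2×0.027) + 115 ≈ 153182.1 mm; DoF = Df − Dn = 49619 − 30139 ≈ 19480 mm.
Ratio = 19480 / 11737 ≈ 1.66.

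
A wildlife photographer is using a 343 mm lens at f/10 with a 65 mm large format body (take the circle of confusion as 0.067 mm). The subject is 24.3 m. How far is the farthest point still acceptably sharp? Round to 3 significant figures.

28.1 m

Hyperfocal distance H = f²/(N·c) + f = 343²/(10 × 0.067) + 343 = 117649/0.67 + 343 ≈ 175938.5 mm ≈ 175.9 m.
Far limit Df = s·(H − f)/(H − s) = 24300 × (175938.5 − 343) / (175938.5 − 24300) = 24300 × 175595.5 / 151638.5 ≈ 28139 mm ≈ 28.1 m.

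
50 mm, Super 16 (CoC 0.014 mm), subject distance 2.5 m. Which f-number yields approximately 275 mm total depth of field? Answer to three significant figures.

f/4

Write h = H − f = f²/(N·c). The thin-lens limits are Dn = s·h/(h + (s−f)) and Df = s·h/(h − (s−f)), so DoF = Df − Dn = 2·s·(s−f)·h / (h² − (s−f)²).
That is a quadratic in h: DoF·h² − 2·s·(s−f)·h − DoF·(s−f)² = 0 ⇒ h = (s−f)·(s + √(s² + DoF²)) / DoF = 2450 × (2500 + √(2500² + 275²)) / 275 = 2450 × (2500 + 2515.08) / 275 ≈ 44680 mm.
Then N = f²/(c·h) = 50² / (0.014 × 44680) = 2500 / 625.52 ≈ 4.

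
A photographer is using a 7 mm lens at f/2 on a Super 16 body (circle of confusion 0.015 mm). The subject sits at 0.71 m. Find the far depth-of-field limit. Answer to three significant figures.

1.25 m

Hyperfocal distance H = f²/(N·c) + f = 7²/(2 × 0.015) + 7 = 49/0.03 + 7 ≈ 1640.3 mm ≈ 1.640 m.
Far limit Df = s·(H − f)/(H − s) = 710 × (1640.3 − 7) / (1640.3 − 710) = 710 × 1633.3 / 930.3 ≈ 1246.5 mm ≈ 1.25 m.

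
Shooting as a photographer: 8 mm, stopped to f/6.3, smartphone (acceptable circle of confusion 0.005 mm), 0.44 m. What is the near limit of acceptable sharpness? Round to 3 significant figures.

Hyperfocal distance H = f²/(N·c) + f = 8²/(6.3 × 0.005) + 8 = 64/0.0315 + 8 ≈ 2039.7 mm ≈ 2.040 m.
Near limit Dn = s·(H − f)/(H + s − 2f) = 440 × (2039.7 − 8) / (2039.7 + 440 − 2 × 8) = 440 × 2031.7 / 2463.7 ≈ 362.85 mm.

363 mm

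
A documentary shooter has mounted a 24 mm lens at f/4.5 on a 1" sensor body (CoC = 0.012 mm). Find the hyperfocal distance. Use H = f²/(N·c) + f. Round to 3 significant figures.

Hyperfocal distance H = f²/(N·c) + f = 24²/(4.5 × 0.012) + 24 = 576/0.054 + 24 ≈ 10690.7 mm ≈ 10.7 m.

10.7 m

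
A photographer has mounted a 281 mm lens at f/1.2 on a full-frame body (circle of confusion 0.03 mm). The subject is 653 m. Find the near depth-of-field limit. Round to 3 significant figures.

503 m

Hyperfocal distance H = f²/(N·c) + f = 281²/(1.2 × 0.03) + 281 = 78961/0.036 + 281 ≈ 2193642.1 mm ≈ 2194 m.
Near limit Dn = s·(H − f)/(H + s − 2f) = 653000 × (2193642.1 − 281) / (2193642.1 + 653000 − 2 × 281) = 653000 × 2193361.1 / 2846080.1 ≈ 503241 mm ≈ 503 m.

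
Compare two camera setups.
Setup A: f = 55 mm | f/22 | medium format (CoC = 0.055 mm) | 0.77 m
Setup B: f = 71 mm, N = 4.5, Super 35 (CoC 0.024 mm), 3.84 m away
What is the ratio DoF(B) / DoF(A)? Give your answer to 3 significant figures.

Setup A: H = 55²/(22×0.055) + 55 ≈ 2555.0 mm; DoF = Df − Dn = 1078.43 − 598.76 ≈ 479.67 mm.
Setup B: H = 71²/(4.5×0.024) + 71 ≈ 46746.9 mm; DoF = Df − Dn = 4177.31 − 3553.09 ≈ 624.22 mm.
Ratio = 624.22 / 479.67 ≈ 1.30.

1.30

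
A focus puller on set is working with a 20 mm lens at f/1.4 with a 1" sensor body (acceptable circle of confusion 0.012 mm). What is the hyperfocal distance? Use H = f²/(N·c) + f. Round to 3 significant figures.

Hyperfocal distance H = f²/(N·c) + f = 20²/(1.4 × 0.012) + 20 = 400/0.0168 + 20 ≈ 23829.5 mm ≈ 23.8 m.

23.8 m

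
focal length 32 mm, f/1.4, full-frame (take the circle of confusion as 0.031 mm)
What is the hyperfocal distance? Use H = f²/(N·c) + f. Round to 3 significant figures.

23.6 m

Hyperfocal distance H = f²/(N·c) + f = 32²/(1.4 × 0.031) + 32 = 1024/0.0434 + 32 ≈ 23626.5 mm ≈ 23.6 m.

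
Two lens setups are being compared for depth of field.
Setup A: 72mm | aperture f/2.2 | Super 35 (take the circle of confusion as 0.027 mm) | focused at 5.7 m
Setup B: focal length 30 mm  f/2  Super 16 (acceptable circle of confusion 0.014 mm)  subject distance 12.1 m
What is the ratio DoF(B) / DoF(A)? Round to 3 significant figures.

14.3

Setup A: H = 72²/(2.2×0.027) + 72 ≈ 87344.7 mm; DoF = Df − Dn = 6092.92 − 5354.69 ≈ 738.23 mm.
Setup B: H = 30²/(2×0.014) + 30 ≈ 32172.9 mm; DoF = Df − Dn = 19376 − 8797 ≈ 10579 mm.
Ratio = 10579 / 738.23 ≈ 14.3.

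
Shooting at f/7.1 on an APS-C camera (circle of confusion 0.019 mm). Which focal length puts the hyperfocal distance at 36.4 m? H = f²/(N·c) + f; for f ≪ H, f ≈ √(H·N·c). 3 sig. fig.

From H = f²/(N·c) + f, with f ≪ H: f ≈ √(H·N·c) = √(36400 × 7.1 × 0.019) = √4910.4 ≈ 70.07 mm.
Exact: f² + N·c·f − N·c·H = 0 ⇒ f = (−N·c + √((N·c)² + 4·N·c·H))/2 = (−0.1349 + √19641)/2 ≈ 70.007 mm ≈ 70.0 mm.

70.0 mm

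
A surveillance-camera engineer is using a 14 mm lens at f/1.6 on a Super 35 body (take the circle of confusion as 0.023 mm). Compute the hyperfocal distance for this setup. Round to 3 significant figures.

5.34 m

Hyperfocal distance H = f²/(N·c) + f = 14²/(1.6 × 0.023) + 14 = 196/0.0368 + 14 ≈ 5340.1 mm ≈ 5.34 m.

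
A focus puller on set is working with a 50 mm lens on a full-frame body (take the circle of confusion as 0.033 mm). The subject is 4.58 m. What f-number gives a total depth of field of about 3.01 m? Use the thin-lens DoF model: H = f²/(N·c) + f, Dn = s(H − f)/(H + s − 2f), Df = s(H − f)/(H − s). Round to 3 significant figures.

Write h = H − f = f²/(N·c). The thin-lens limits are Dn = s·h/(h + (s−f)) and Df = s·h/(h − (s−f)), so DoF = Df − Dn = 2·s·(s−f)·h / (h² − (s−f)²).
That is a quadratic in h: DoF·h² − 2·s·(s−f)·h − DoF·(s−f)² = 0 ⇒ h = (s−f)·(s + √(s² + DoF²)) / DoF = 4530 × (4580 + √(4580² + 3010²)) / 3010 = 4530 × (4580 + 5480.56) / 3010 ≈ 15141 mm.
Then N = f²/(c·h) = 50² / (0.033 × 15141) = 2500 / 499.65 ≈ 5.

f/5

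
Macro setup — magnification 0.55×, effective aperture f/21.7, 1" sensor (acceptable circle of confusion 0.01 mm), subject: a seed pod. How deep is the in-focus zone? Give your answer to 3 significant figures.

1.43 mm

At magnification m, DoF ≈ 2·N_eff·c/m² = 2 × 21.7 × 0.01 / 0.55² = 0.434 / 0.3025 ≈ 1.43 mm.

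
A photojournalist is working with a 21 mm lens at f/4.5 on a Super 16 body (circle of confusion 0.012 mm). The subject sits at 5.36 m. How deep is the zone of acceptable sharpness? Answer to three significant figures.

Hyperfocal distance H = f²/(N·c) + f = 21²/(4.5 × 0.012) + 21 = 441/0.054 + 21 ≈ 8187.7 mm ≈ 8.188 m.
Near limit Dn = s·(H − f)/(H + s − 2f) = 5360 × (8187.7 − 21) / (8187.7 + 5360 − 2 × 21) = 5360 × 8166.7 / 13505.7 ≈ 3241 mm.
Far limit Df = s·(H − f)/(H − s) = 5360 × (8187.7 − 21) / (8187.7 − 5360) = 5360 × 8166.7 / 2827.7 ≈ 15480 mm.
Depth of field = Df − Dn = 15480 − 3241 ≈ 12239 mm ≈ 12.2 m.

12.2 m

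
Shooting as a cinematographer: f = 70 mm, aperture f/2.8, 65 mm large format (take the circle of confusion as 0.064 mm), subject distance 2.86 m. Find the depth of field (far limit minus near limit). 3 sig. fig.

Hyperfocal distance H = f²/(N·c) + f = 70²/(2.8 × 0.064) + 70 = 4900/0.1792 + 70 ≈ 27413.8 mm ≈ 27.41 m.
Near limit Dn = s·(H − f)/(H + s − 2f) = 2860 × (27413.8 − 70) / (27413.8 + 2860 − 2 × 70) = 2860 × 27343.8 / 30133.8 ≈ 2595.20 mm.
Far limit Df = s·(H − f)/(H − s) = 2860 × (27413.8 − 70) / (27413.8 − 2860) = 2860 × 27343.8 / 24553.8 ≈ 3184.98 mm.
Depth of field = Df − Dn = 3184.98 − 2595.20 ≈ 589.78 mm ≈ 0.590 m.

0.590 m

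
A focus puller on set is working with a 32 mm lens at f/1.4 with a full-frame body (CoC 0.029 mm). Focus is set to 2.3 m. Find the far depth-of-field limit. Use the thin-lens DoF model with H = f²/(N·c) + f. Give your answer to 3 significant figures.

Hyperfocal distance H = f²/(N·c) + f = 32²/(1.4 × 0.029) + 32 = 1024/0.0406 + 32 ≈ 25253.7 mm ≈ 25.25 m.
Far limit Df = s·(H − f)/(H − s) = 2300 × (25253.7 − 32) / (25253.7 − 2300) = 2300 × 25221.7 / 22953.7 ≈ 2527.3 mm ≈ 2.53 m.

2.53 m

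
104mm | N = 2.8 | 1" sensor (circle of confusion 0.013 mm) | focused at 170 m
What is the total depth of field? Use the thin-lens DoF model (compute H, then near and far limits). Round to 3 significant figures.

289 m

Hyperfocal distance H = f²/(N·c) + f = 104²/(2.8 × 0.013) + 104 = 10816/0.0364 + 104 ≈ 297246.9 mm ≈ 297.2 m.
Near limit Dn = s·(H − f)/(H + s − 2f) = 170000 × (297246.9 − 104) / (297246.9 + 170000 − 2 × 104) = 170000 × 297142.9 / 467038.9 ≈ 108159 mm.
Far limit Df = s·(H − f)/(H − s) = 170000 × (297246.9 − 104) / (297246.9 − 170000) = 170000 × 297142.9 / 127246.9 ≈ 396979 mm.
Depth of field = Df − Dn = 396979 − 108159 ≈ 288820 mm ≈ 289 m.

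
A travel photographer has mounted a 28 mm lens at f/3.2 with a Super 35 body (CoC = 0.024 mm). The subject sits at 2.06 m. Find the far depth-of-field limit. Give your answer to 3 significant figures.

Hyperfocal distance H = f²/(N·c) + f = 28²/(3.2 × 0.024) + 28 = 784/0.0768 + 28 ≈ 10236.3 mm ≈ 10.24 m.
Far limit Df = s·(H − f)/(H − s) = 2060 × (10236.3 − 28) / (10236.3 − 2060) = 2060 × 10208.3 / 8176.3 ≈ 2572.0 mm ≈ 2.57 m.

2.57 m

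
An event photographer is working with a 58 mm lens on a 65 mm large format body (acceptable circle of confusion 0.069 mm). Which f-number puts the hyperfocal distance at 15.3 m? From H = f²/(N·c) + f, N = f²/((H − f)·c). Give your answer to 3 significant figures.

f/3.20

Rearrange H = f²/(N·c) + f for N: N = f² / ((H − f)·c).
N = 58² / ((15300 − 58) × 0.069) = 3364 / 1052 ≈ 3.20.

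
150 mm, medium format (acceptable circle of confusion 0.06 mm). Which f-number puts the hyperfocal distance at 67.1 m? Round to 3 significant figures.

Rearrange H = f²/(N·c) + f for N: N = f² / ((H − f)·c).
N = 150² / ((67100 − 150) × 0.06) = 22500 / 4017 ≈ 5.60.

f/5.60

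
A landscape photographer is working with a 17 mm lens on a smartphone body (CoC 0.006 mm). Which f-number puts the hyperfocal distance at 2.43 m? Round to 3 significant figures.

f/20

Rearrange H = f²/(N·c) + f for N: N = f² / ((H − f)·c).
N = 17² / ((2430 − 17) × 0.006) = 289 / 14.48 ≈ 20.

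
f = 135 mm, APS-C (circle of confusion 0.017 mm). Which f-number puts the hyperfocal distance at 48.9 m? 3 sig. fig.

Rearrange H = f²/(N·c) + f for N: N = f² / ((H − f)·c).
N = 135² / ((48900 − 135) × 0.017) = 18225 / 829.0 ≈ 22.

f/22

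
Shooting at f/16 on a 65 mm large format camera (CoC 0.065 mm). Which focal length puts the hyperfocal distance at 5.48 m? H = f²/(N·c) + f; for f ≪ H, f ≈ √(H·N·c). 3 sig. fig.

From H = f²/(N·c) + f, with f ≪ H: f ≈ √(H·N·c) = √(5480 × 16 × 0.065) = √5699.2 ≈ 75.49 mm.
Exact: f² + N·c·f − N·c·H = 0 ⇒ f = (−N·c + √((N·c)² + 4·N·c·H))/2 = (−1.04 + √22798)/2 ≈ 74.975 mm ≈ 75.0 mm.

75.0 mm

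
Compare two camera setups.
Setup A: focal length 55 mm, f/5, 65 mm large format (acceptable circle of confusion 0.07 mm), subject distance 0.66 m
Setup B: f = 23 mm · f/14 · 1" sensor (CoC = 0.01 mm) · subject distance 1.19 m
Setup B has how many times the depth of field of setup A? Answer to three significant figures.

8.75

Setup A: H = 55²/(5×0.07) + 55 ≈ 8697.9 mm; DoF = Df − Dn = 709.677 − 616.822 ≈ 92.855 mm.
Setup B: H = 23²/(14×0.01) + 23 ≈ 3801.6 mm; DoF = Df − Dn = 1721.76 − 909.20 ≈ 812.56 mm.
Ratio = 812.56 / 92.855 ≈ 8.75.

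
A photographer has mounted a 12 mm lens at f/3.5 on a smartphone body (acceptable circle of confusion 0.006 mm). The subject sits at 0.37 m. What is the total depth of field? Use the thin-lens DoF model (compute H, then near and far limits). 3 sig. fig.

38.7 mm

Hyperfocal distance H = f²/(N·c) + f = 12²/(3.5 × 0.006) + 12 = 144/0.021 + 12 ≈ 6869.1 mm ≈ 6.869 m.
Near limit Dn = s·(H − f)/(H + s − 2f) = 370 × (6869.1 − 12) / (6869.1 + 370 − 2 × 12) = 370 × 6857.1 / 7215.1 ≈ 351.641 mm.
Far limit Df = s·(H − f)/(H − s) = 370 × (6869.1 − 12) / (6869.1 − 370) = 370 × 6857.1 / 6499.1 ≈ 390.381 mm.
Depth of field = Df − Dn = 390.381 − 351.641 ≈ 38.740 mm.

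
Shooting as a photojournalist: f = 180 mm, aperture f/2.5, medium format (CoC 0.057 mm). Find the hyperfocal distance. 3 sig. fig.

228 m

Hyperfocal distance H = f²/(N·c) + f = 180²/(2.5 × 0.057) + 180 = 32400/0.1425 + 180 ≈ 227548.4 mm ≈ 228 m.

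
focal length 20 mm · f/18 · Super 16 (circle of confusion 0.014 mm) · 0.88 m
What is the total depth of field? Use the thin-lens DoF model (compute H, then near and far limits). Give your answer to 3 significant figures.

Hyperfocal distance H = f²/(N·c) + f = 20²/(18 × 0.014) + 20 = 400/0.252 + 20 ≈ 1607.3 mm ≈ 1.607 m.
Near limit Dn = s·(H − f)/(H + s − 2f) = 880 × (1607.3 − 20) / (1607.3 + 880 − 2 × 20) = 880 × 1587.3 / 2447.3 ≈ 570.8 mm.
Far limit Df = s·(H − f)/(H − s) = 880 × (1607.3 − 20) / (1607.3 − 880) = 880 × 1587.3 / 727.3 ≈ 1920.6 mm.
Depth of field = Df − Dn = 1920.6 − 570.8 ≈ 1349.8 mm ≈ 1.35 m.

1.35 m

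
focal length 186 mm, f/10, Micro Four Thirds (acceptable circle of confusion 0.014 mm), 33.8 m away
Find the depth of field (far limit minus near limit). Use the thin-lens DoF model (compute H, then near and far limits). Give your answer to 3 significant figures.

9.37 m

Hyperfocal distance H = f²/(N·c) + f = 186²/(10 × 0.014) + 186 = 34596/0.14 + 186 ≈ 247300.3 mm ≈ 247.3 m.
Near limit Dn = s·(H − f)/(H + s − 2f) = 33800 × (247300.3 − 186) / (247300.3 + 33800 − 2 × 186) = 33800 × 247114.3 / 280728.3 ≈ 29752.8 mm.
Far limit Df = s·(H − f)/(H − s) = 33800 × (247300.3 − 186) / (247300.3 − 33800) = 33800 × 247114.3 / 213500.3 ≈ 39121.6 mm.
Depth of field = Df − Dn = 39121.6 − 29752.8 ≈ 9368.8 mm ≈ 9.37 m.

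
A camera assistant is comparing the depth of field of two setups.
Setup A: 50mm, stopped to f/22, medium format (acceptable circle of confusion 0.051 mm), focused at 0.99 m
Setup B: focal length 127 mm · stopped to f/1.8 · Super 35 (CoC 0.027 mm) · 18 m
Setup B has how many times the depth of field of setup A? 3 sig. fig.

1.91

Setup A: H = 50²/(22×0.051) + 50 ≈ 2278.2 mm; DoF = Df − Dn = 1712.4 − 696.3 ≈ 1016.1 mm.
Setup B: H = 127²/(1.8×0.027) + 127 ≈ 331999.4 mm; DoF = Df − Dn = 19024.6 − 17080.1 ≈ 1944.5 mm.
Ratio = 1944.5 / 1016.1 ≈ 1.91.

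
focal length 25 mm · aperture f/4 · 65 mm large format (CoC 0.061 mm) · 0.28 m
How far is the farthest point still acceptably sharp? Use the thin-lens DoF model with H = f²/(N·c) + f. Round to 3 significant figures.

311 mm

Hyperfocal distance H = f²/(N·c) + f = 25²/(4 × 0.061) + 25 = 625/0.244 + 25 ≈ 2586.5 mm ≈ 2.586 m.
Far limit Df = s·(H − f)/(H − s) = 280 × (2586.5 − 25) / (2586.5 − 280) = 280 × 2561.5 / 2306.5 ≈ 310.96 mm.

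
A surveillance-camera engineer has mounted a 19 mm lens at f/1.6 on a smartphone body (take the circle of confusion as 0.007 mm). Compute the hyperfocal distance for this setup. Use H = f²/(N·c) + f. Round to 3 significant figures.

32.3 m

Hyperfocal distance H = f²/(N·c) + f = 19²/(1.6 × 0.007) + 19 = 361/0.0112 + 19 ≈ 32251.1 mm ≈ 32.3 m.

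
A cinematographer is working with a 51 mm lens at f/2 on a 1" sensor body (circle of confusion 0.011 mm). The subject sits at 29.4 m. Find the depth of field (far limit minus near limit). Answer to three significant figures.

Hyperfocal distance H = f²/(N·c) + f = 51²/(2 × 0.011) + 51 = 2601/0.022 + 51 ≈ 118278.3 mm ≈ 118.3 m.
Near limit Dn = s·(H − f)/(H + s − 2f) = 29400 × (118278.3 − 51) / (118278.3 + 29400 − 2 × 51) = 29400 × 118227.3 / 147576.3 ≈ 23553 mm.
Far limit Df = s·(H − f)/(H − s) = 29400 × (118278.3 − 51) / (118278.3 − 29400) = 29400 × 118227.3 / 88878.3 ≈ 39108 mm.
Depth of field = Df − Dn = 39108 − 23553 ≈ 15555 mm ≈ 15.6 m.

15.6 m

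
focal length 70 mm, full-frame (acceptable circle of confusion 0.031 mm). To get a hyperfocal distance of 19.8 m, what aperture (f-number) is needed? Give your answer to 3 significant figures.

Rearrange H = f²/(N·c) + f for N: N = f² / ((H − f)·c).
N = 70² / ((19800 − 70) × 0.031) = 4900 / 611.6 ≈ 8.01.

f/8.01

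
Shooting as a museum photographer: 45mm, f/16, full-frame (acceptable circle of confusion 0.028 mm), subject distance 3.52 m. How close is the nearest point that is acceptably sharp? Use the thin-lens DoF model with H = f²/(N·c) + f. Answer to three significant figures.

1.99 m

Hyperfocal distance H = f²/(N·c) + f = 45²/(16 × 0.028) + 45 = 2025/0.448 + 45 ≈ 4565.1 mm ≈ 4.565 m.
Near limit Dn = s·(H − f)/(H + s − 2f) = 3520 × (4565.1 − 45) / (4565.1 + 3520 − 2 × 45) = 3520 × 4520.1 / 7995.1 ≈ 1990.1 mm ≈ 1.99 m.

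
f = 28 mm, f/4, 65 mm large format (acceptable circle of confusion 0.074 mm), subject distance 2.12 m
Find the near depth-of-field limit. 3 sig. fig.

Hyperfocal distance H = f²/(N·c) + f = 28²/(4 × 0.074) + 28 = 784/0.296 + 28 ≈ 2676.6 mm ≈ 2.677 m.
Near limit Dn = s·(H − f)/(H + s − 2f) = 2120 × (2676.6 − 28) / (2676.6 + 2120 − 2 × 28) = 2120 × 2648.6 / 4740.6 ≈ 1184.5 mm ≈ 1.18 m.

1.18 m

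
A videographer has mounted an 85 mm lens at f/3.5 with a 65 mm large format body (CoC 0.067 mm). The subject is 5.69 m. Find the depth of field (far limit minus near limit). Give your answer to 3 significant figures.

2.14 m

Hyperfocal distance H = f²/(N·c) + f = 85²/(3.5 × 0.067) + 85 = 7225/0.2345 + 85 ≈ 30895.2 mm ≈ 30.90 m.
Near limit Dn = s·(H − f)/(H + s − 2f) = 5690 × (30895.2 − 85) / (30895.2 + 5690 − 2 × 85) = 5690 × 30810.2 / 36415.2 ≈ 4814.2 mm.
Far limit Df = s·(H − f)/(H − s) = 5690 × (30895.2 − 85) / (30895.2 − 5690) = 5690 × 30810.2 / 25205.2 ≈ 6955.3 mm.
Depth of field = Df − Dn = 6955.3 − 4814.2 ≈ 2141.1 mm ≈ 2.14 m.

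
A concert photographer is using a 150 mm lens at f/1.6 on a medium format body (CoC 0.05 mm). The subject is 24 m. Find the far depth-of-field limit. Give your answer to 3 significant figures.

Hyperfocal distance H = f²/(N·c) + f = 150²/(1.6 × 0.05) + 150 = 22500/0.08 + 150 ≈ 281400.0 mm ≈ 281.4 m.
Far limit Df = s·(H − f)/(H − s) = 24000 × (281400.0 − 150) / (281400.0 − 24000) = 24000 × 281250.0 / 257400.0 ≈ 26224 mm ≈ 26.2 m.

26.2 m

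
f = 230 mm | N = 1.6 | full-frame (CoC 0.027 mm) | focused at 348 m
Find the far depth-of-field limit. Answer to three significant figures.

486 m

Hyperfocal distance H = f²/(N·c) + f = 230²/(1.6 × 0.027) + 230 = 52900/0.0432 + 230 ≈ 1224767.0 mm ≈ 1225 m.
Far limit Df = s·(H − f)/(H − s) = 348000 × (1224767.0 − 230) / (1224767.0 − 348000) = 348000 × 1224537.0 / 876767.0 ≈ 486034 mm ≈ 486 m.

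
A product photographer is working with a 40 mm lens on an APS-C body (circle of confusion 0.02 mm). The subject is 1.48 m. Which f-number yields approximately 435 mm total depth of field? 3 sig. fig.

Write h = H − f = f²/(N·c). The thin-lens limits are Dn = s·h/(h + (s−f)) and Df = s·h/(h − (s−f)), so DoF = Df − Dn = 2·s·(s−f)·h / (h² − (s−f)²).
That is a quadratic in h: DoF·h² − 2·s·(s−f)·h − DoF·(s−f)² = 0 ⇒ h = (s−f)·(s + √(s² + DoF²)) / DoF = 1440 × (1480 + √(1480² + 435²)) / 435 = 1440 × (1480 + 1542.60) / 435 ≈ 10006 mm.
Then N = f²/(c·h) = 40² / (0.02 × 10006) = 1600 / 200.12 ≈ 8.

f/8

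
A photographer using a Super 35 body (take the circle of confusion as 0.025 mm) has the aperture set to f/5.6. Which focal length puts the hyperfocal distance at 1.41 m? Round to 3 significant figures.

From H = f²/(N·c) + f, with f ≪ H: f ≈ √(H·N·c) = √(1410 × 5.6 × 0.025) = √197.40 ≈ 14.05 mm.
Exact: f² + N·c·f − N·c·H = 0 ⇒ f = (−N·c + √((N·c)² + 4·N·c·H))/2 = (−0.14 + √789.62)/2 ≈ 13.980 mm ≈ 14.0 mm.

14.0 mm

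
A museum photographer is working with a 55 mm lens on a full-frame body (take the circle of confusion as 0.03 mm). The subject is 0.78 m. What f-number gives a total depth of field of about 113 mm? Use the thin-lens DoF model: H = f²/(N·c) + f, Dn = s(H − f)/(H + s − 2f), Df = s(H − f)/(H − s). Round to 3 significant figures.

Write h = H − f = f²/(N·c). The thin-lens limits are Dn = s·h/(h + (s−f)) and Df = s·h/(h − (s−f)), so DoF = Df − Dn = 2·s·(s−f)·h / (h² − (s−f)²).
That is a quadratic in h: DoF·h² − 2·s·(s−f)·h − DoF·(s−f)² = 0 ⇒ h = (s−f)·(s + √(s² + DoF²)) / DoF = 725 × (780 + √(780² + 113²)) / 113 = 725 × (780 + 788.143) / 113 ≈ 10061 mm.
Then N = f²/(c·h) = 55² / (0.03 × 10061) = 3025 / 301.83 ≈ 10.

f/10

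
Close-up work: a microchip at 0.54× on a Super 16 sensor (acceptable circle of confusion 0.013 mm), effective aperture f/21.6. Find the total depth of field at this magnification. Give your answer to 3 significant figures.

1.93 mm

At magnification m, DoF ≈ 2·N_eff·c/m² = 2 × 21.6 × 0.013 / 0.54² = 0.5616 / 0.2916 ≈ 1.93 mm.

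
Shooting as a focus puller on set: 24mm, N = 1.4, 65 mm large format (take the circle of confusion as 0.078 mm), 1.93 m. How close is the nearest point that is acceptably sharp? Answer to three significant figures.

Hyperfocal distance H = f²/(N·c) + f = 24²/(1.4 × 0.078) + 24 = 576/0.1092 + 24 ≈ 5298.7 mm ≈ 5.299 m.
Near limit Dn = s·(H − f)/(H + s − 2f) = 1930 × (5298.7 − 24) / (5298.7 + 1930 − 2 × 24) = 1930 × 5274.7 / 7180.7 ≈ 1417.7 mm ≈ 1.42 m.

1.42 m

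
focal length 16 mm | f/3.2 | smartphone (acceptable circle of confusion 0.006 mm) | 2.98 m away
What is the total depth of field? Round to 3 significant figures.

1.39 m

Hyperfocal distance H = f²/(N·c) + f = 16²/(3.2 × 0.006) + 16 = 256/0.0192 + 16 ≈ 13349.3 mm ≈ 13.35 m.
Near limit Dn = s·(H − f)/(H + s − 2f) = 2980 × (13349.3 − 16) / (13349.3 + 2980 − 2 × 16) = 2980 × 13333.3 / 16297.3 ≈ 2438.0 mm.
Far limit Df = s·(H − f)/(H − s) = 2980 × (13349.3 − 16) / (13349.3 − 2980) = 2980 × 13333.3 / 10369.3 ≈ 3831.8 mm.
Depth of field = Df − Dn = 3831.8 − 2438.0 ≈ 1393.8 mm ≈ 1.39 m.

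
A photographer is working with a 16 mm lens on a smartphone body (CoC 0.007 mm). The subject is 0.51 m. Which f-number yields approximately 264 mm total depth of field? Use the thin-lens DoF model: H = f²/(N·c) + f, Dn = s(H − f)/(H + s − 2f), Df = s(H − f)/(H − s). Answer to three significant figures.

Write h = H − f = f²/(N·c). The thin-lens limits are Dn = s·h/(h + (s−f)) and Df = s·h/(h − (s−f)), so DoF = Df − Dn = 2·s·(s−f)·h / (h² − (s−f)²).
That is a quadratic in h: DoF·h² − 2·s·(s−f)·h − DoF·(s−f)² = 0 ⇒ h = (s−f)·(s + √(s² + DoF²)) / DoF = 494 × (510 + √(510² + 264²)) / 264 = 494 × (510 + 574.279) / 264 ≈ 2028.9 mm.
Then N = f²/(c·h) = 16² / (0.007 × 2028.9) = 256 / 14.202 ≈ 18.

f/18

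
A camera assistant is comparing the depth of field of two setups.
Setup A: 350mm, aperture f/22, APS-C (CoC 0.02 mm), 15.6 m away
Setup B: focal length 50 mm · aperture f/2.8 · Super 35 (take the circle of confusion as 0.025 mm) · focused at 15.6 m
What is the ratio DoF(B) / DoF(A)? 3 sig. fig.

9.78

Setup A: H = 350²/(22×0.02) + 350 ≈ 278759.1 mm; DoF = Df − Dn = 16504.0 − 14789.9 ≈ 1714.1 mm.
Setup B: H = 50²/(2.8×0.025) + 50 ≈ 35764.3 mm; DoF = Df − Dn = 27630 − 10868 ≈ 16762 mm.
Ratio = 16762 / 1714.1 ≈ 9.78.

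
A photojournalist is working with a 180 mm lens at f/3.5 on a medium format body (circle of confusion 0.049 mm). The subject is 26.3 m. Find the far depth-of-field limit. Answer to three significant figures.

Hyperfocal distance H = f²/(N·c) + f = 180²/(3.5 × 0.049) + 180 = 32400/0.1715 + 180 ≈ 189101.3 mm ≈ 189.1 m.
Far limit Df = s·(H − f)/(H − s) = 26300 × (189101.3 − 180) / (189101.3 − 26300) = 26300 × 188921.3 / 162801.3 ≈ 30520 mm ≈ 30.5 m.

30.5 m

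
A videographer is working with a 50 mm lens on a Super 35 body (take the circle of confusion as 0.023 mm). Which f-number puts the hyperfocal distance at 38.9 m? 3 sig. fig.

Rearrange H = f²/(N·c) + f for N: N = f² / ((H − f)·c).
N = 50² / ((38900 − 50) × 0.023) = 2500 / 893.5 ≈ 2.80.

f/2.80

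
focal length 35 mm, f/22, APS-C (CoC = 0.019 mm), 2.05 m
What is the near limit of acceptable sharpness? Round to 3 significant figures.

Hyperfocal distance H = f²/(N·c) + f = 35²/(22 × 0.019) + 35 = 1225/0.418 + 35 ≈ 2965.6 mm ≈ 2.966 m.
Near limit Dn = s·(H − f)/(H + s − 2f) = 2050 × (2965.6 − 35) / (2965.6 + 2050 − 2 × 35) = 2050 × 2930.6 / 4945.6 ≈ 1214.8 mm ≈ 1.21 m.

1.21 m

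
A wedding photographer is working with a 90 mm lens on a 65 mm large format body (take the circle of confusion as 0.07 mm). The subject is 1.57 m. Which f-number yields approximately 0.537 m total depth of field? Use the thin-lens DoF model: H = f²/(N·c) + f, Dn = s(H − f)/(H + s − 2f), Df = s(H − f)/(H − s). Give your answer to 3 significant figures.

f/13

Write h = H − f = f²/(N·c). The thin-lens limits are Dn = s·h/(h + (s−f)) and Df = s·h/(h − (s−f)), so DoF = Df − Dn = 2·s·(s−f)·h / (h² − (s−f)²).
That is a quadratic in h: DoF·h² − 2·s·(s−f)·h − DoF·(s−f)² = 0 ⇒ h = (s−f)·(s + √(s² + DoF²)) / DoF = 1480 × (1570 + √(1570² + 537²)) / 537 = 1480 × (1570 + 1659.30) / 537 ≈ 8900.1 mm.
Then N = f²/(c·h) = 90² / (0.07 × 8900.1) = 8100 / 623.01 ≈ 13.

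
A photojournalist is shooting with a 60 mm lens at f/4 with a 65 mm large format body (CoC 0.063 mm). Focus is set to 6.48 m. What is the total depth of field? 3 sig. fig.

Hyperfocal distance H = f²/(N·c) + f = 60²/(4 × 0.063) + 60 = 3600/0.252 + 60 ≈ 14345.7 mm ≈ 14.35 m.
Near limit Dn = s·(H − f)/(H + s − 2f) = 6480 × (14345.7 − 60) / (14345.7 + 6480 − 2 × 60) = 6480 × 14285.7 / 20705.7 ≈ 4470.8 mm.
Far limit Df = s·(H − f)/(H − s) = 6480 × (14345.7 − 60) / (14345.7 − 6480) = 6480 × 14285.7 / 7865.7 ≈ 11769.0 mm.
Depth of field = Df − Dn = 11769.0 − 4470.8 ≈ 7298.2 mm ≈ 7.30 m.

7.30 m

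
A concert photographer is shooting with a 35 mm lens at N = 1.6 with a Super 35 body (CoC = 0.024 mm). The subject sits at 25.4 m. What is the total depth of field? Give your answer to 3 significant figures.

110 m

Hyperfocal distance H = f²/(N·c) + f = 35²/(1.6 × 0.024) + 35 = 1225/0.0384 + 35 ≈ 31936.0 mm ≈ 31.94 m.
Near limit Dn = s·(H − f)/(H + s − 2f) = 25400 × (31936.0 − 35) / (31936.0 + 25400 − 2 × 35) = 25400 × 31901.0 / 57266.0 ≈ 14150 mm.
Far limit Df = s·(H − f)/(H − s) = 25400 × (31936.0 − 35) / (31936.0 − 25400) = 25400 × 31901.0 / 6536.0 ≈ 123972 mm.
Depth of field = Df − Dn = 123972 − 14150 ≈ 109822 mm ≈ 110 m.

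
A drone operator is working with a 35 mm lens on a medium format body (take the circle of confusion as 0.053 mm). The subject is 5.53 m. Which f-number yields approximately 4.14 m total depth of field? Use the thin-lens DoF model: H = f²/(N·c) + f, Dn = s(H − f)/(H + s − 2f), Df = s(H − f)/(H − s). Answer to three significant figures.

f/1.40

Write h = H − f = f²/(N·c). The thin-lens limits are Dn = s·h/(h + (s−f)) and Df = s·h/(h − (s−f)), so DoF = Df − Dn = 2·s·(s−f)·h / (h² − (s−f)²).
That is a quadratic in h: DoF·h² − 2·s·(s−f)·h − DoF·(s−f)² = 0 ⇒ h = (s−f)·(s + √(s² + DoF²)) / DoF = 5495 × (5530 + √(5530² + 4140²)) / 4140 = 5495 × (5530 + 6908.00) / 4140 ≈ 16509 mm.
Then N = f²/(c·h) = 35² / (0.053 × 16509) = 1225 / 874.97 ≈ 1.40.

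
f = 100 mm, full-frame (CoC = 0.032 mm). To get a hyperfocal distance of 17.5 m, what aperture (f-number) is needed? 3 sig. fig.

f/18

Rearrange H = f²/(N·c) + f for N: N = f² / ((H − f)·c).
N = 100² / ((17500 − 100) × 0.032) = 10000 / 556.8 ≈ 18.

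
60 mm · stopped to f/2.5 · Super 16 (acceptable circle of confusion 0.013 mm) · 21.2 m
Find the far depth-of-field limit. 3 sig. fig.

26.2 m

Hyperfocal distance H = f²/(N·c) + f = 60²/(2.5 × 0.013) + 60 = 3600/0.0325 + 60 ≈ 110829.2 mm ≈ 110.8 m.
Far limit Df = s·(H − f)/(H − s) = 21200 × (110829.2 − 60) / (110829.2 − 21200) = 21200 × 110769.2 / 89629.2 ≈ 26200 mm ≈ 26.2 m.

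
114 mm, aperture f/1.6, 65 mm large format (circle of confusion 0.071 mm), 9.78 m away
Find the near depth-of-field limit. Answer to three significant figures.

9.02 m

Hyperfocal distance H = f²/(N·c) + f = 114²/(1.6 × 0.071) + 114 = 12996/0.1136 + 114 ≈ 114515.4 mm ≈ 114.5 m.
Near limit Dn = s·(H − f)/(H + s − 2f) = 9780 × (114515.4 − 114) / (114515.4 + 9780 − 2 × 114) = 9780 × 114401.4 / 124067.4 ≈ 9018.0 mm ≈ 9.02 m.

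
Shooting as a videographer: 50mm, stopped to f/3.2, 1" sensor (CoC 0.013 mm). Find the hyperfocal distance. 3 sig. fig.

Hyperfocal distance H = f²/(N·c) + f = 50²/(3.2 × 0.013) + 50 = 2500/0.0416 + 50 ≈ 60146.2 mm ≈ 60.1 m.

60.1 m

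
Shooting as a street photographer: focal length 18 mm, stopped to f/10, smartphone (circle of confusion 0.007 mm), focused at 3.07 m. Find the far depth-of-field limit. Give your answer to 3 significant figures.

Hyperfocal distance H = f²/(N·c) + f = 18²/(10 × 0.007) + 18 = 324/0.07 + 18 ≈ 4646.6 mm ≈ 4.647 m.
Far limit Df = s·(H − f)/(H − s) = 3070 × (4646.6 − 18) / (4646.6 − 3070) = 3070 × 4628.6 / 1576.6 ≈ 9013.0 mm ≈ 9.01 m.

9.01 m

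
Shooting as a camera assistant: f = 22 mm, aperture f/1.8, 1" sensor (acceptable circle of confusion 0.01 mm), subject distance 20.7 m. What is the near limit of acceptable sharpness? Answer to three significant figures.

Hyperfocal distance H = f²/(N·c) + f = 22²/(1.8 × 0.01) + 22 = 484/0.018 + 22 ≈ 26910.9 mm ≈ 26.91 m.
Near limit Dn = s·(H − f)/(H + s − 2f) = 20700 × (26910.9 − 22) / (26910.9 + 20700 − 2 × 22) = 20700 × 26888.9 / 47566.9 ≈ 11701 mm ≈ 11.7 m.

11.7 m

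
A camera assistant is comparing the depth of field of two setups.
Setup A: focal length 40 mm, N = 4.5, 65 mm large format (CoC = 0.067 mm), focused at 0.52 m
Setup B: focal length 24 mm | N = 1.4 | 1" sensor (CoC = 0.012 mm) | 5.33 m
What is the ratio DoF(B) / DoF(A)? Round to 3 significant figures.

Setup A: H = 40²/(4.5×0.067) + 40 ≈ 5346.8 mm; DoF = Df − Dn = 571.711 − 476.867 ≈ 94.844 mm.
Setup B: H = 24²/(1.4×0.012) + 24 ≈ 34309.7 mm; DoF = Df − Dn = 6305.9 − 4615.7 ≈ 1690.2 mm.
Ratio = 1690.2 / 94.844 ≈ 17.8.

17.8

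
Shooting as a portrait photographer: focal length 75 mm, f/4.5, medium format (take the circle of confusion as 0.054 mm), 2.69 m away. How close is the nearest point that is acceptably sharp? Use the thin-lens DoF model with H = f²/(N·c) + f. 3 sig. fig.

2.42 m

Hyperfocal distance H = f²/(N·c) + f = 75²/(4.5 × 0.054) + 75 = 5625/0.243 + 75 ≈ 23223.1 mm ≈ 23.22 m.
Near limit Dn = s·(H − f)/(H + s − 2f) = 2690 × (23223.1 − 75) / (23223.1 + 2690 − 2 × 75) = 2690 × 23148.1 / 25763.1 ≈ 2417.0 mm ≈ 2.42 m.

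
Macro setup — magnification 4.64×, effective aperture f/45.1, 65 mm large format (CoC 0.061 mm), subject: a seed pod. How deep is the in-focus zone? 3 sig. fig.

0.256 mm

At magnification m, DoF ≈ 2·N_eff·c/m² = 2 × 45.1 × 0.061 / 4.64² = 5.502 / 21.53 ≈ 0.256 mm.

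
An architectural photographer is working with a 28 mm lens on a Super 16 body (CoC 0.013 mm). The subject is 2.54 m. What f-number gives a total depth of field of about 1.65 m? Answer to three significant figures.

Write h = H − f = f²/(N·c). The thin-lens limits are Dn = s·h/(h + (s−f)) and Df = s·h/(h − (s−f)), so DoF = Df − Dn = 2·s·(s−f)·h / (h² − (s−f)²).
That is a quadratic in h: DoF·h² − 2·s·(s−f)·h − DoF·(s−f)² = 0 ⇒ h = (s−f)·(s + √(s² + DoF²)) / DoF = 2512 × (2540 + √(2540² + 1650²)) / 1650 = 2512 × (2540 + 3028.88) / 1650 ≈ 8478.2 mm.
Then N = f²/(c·h) = 28² / (0.013 × 8478.2) = 784 / 110.22 ≈ 7.11.

f/7.11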